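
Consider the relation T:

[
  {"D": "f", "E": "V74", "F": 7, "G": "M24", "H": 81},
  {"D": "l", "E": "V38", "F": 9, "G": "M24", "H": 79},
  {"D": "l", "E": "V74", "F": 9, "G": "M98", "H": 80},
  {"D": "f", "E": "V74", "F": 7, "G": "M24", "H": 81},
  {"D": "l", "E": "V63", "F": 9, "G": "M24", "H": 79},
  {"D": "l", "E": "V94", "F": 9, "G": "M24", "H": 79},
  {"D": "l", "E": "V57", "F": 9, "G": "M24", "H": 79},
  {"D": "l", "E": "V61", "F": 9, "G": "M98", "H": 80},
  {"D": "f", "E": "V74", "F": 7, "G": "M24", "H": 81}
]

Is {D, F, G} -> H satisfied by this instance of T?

Yes

(D=f, F=7, G=M24): 3 rows → H = 81, 81, 81 ✓
(D=l, F=9, G=M24): 4 rows → H = 79, 79, 79, 79 ✓
(D=l, F=9, G=M98): 2 rows → H = 80, 80 ✓
Every {D, F, G} value is associated with a single H value, so {D, F, G} -> H holds.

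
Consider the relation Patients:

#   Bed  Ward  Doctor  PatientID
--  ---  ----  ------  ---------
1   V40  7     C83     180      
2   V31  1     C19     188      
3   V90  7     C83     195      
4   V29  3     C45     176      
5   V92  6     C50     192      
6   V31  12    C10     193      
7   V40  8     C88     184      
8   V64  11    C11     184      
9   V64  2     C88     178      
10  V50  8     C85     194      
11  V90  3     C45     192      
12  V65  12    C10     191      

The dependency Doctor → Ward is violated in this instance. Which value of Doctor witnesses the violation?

C88

Doctor=C83: rows 1, 3 → Ward = 7, 7 ✓
Doctor=C19: row 2 → Ward = 1 ✓
Doctor=C45: rows 4, 11 → Ward = 3, 3 ✓
Doctor=C50: row 5 → Ward = 6 ✓
Doctor=C10: rows 6, 12 → Ward = 12, 12 ✓
Doctor=C88: rows 7, 9 → Ward takes values {8, 2} — violation
Doctor=C11: row 8 → Ward = 11 ✓
Doctor=C85: row 10 → Ward = 8 ✓
The only Doctor value with inconsistent Ward is Doctor=C88.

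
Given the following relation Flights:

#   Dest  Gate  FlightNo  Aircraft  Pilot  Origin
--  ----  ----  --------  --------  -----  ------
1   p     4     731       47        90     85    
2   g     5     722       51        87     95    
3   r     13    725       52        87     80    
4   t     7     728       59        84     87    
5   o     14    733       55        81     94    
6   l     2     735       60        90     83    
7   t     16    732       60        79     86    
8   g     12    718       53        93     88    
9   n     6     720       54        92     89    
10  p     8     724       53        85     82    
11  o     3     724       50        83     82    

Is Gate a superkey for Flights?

All 11 rows have distinct Gate values, so Gate → (all attributes) holds and Gate is a superkey.

Yes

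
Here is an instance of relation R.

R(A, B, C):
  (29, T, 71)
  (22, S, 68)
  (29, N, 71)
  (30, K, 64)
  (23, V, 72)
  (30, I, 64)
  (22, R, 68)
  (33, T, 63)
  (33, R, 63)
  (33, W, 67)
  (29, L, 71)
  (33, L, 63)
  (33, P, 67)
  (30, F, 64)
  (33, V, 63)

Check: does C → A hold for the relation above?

C=71: 3 rows → A = 29, 29, 29 ✓
C=68: 2 rows → A = 22, 22 ✓
C=64: 3 rows → A = 30, 30, 30 ✓
C=72: 1 row → A = 23 ✓
C=63: 4 rows → A = 33, 33, 33, 33 ✓
C=67: 2 rows → A = 33, 33 ✓
Every C value is associated with a single A value, so C → A holds.

Yes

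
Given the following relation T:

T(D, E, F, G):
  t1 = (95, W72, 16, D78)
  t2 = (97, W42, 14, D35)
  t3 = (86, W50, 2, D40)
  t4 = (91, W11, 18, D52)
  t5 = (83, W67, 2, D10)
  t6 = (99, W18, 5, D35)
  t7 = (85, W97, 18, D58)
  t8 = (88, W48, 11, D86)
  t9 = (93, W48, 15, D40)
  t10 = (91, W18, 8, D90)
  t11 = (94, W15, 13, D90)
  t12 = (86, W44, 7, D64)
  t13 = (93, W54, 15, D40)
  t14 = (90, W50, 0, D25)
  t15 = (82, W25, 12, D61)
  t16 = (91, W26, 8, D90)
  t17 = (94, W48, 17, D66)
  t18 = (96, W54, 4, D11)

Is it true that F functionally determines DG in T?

No

F=16: row 1 → {D,G} = (95, D78) ✓
F=14: row 2 → {D,G} = (97, D35) ✓
F=2: rows 3, 5 → {D,G} takes values {(86, D40), (83, D10)} — violation
F=18: rows 4, 7 → {D,G} takes values {(91, D52), (85, D58)} — violation
F=5: row 6 → {D,G} = (99, D35) ✓
F=11: row 8 → {D,G} = (88, D86) ✓
F=15: rows 9, 13 → {D,G} = (93, D40), (93, D40) ✓
F=8: rows 10, 16 → {D,G} = (91, D90), (91, D90) ✓
F=13: row 11 → {D,G} = (94, D90) ✓
F=7: row 12 → {D,G} = (86, D64) ✓
F=0: row 14 → {D,G} = (90, D25) ✓
F=12: row 15 → {D,G} = (82, D61) ✓
F=17: row 17 → {D,G} = (94, D66) ✓
F=4: row 18 → {D,G} = (96, D11) ✓
Two rows agree on F but differ on DG, so F -> DG does not hold.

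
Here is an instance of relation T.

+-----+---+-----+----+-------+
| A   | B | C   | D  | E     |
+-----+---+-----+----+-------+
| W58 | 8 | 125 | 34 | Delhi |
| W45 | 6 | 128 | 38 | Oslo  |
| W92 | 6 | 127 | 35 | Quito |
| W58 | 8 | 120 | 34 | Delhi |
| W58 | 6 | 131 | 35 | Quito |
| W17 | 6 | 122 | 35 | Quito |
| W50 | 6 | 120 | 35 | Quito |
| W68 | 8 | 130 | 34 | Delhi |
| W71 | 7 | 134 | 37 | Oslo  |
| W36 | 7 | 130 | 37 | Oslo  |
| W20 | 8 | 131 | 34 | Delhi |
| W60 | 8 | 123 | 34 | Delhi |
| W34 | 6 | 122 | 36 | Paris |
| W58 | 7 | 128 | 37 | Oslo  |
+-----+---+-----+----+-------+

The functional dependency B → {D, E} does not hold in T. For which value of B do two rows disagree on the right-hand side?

B=8: 5 rows → {D,E} = (34, Delhi), (34, Delhi), (34, Delhi), (34, Delhi), (34, Delhi) ✓
B=6: 6 rows → {D,E} takes values {(38, Oslo), (35, Quito), (36, Paris)} — violation
B=7: 3 rows → {D,E} = (37, Oslo), (37, Oslo), (37, Oslo) ✓
The only B value with inconsistent RHS is B=6.

6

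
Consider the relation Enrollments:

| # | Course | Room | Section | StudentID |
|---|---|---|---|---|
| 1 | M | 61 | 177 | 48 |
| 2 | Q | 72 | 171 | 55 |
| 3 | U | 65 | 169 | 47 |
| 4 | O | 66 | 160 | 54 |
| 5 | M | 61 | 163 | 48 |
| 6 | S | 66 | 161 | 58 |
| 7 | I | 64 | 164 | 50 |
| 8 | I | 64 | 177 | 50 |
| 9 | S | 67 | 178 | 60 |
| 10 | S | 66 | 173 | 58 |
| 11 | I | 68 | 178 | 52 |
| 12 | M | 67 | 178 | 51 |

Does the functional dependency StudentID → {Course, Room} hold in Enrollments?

StudentID=48: rows 1, 5 → {Course,Room} = (M, 61), (M, 61) ✓
StudentID=55: row 2 → {Course,Room} = (Q, 72) ✓
StudentID=47: row 3 → {Course,Room} = (U, 65) ✓
StudentID=54: row 4 → {Course,Room} = (O, 66) ✓
StudentID=58: rows 6, 10 → {Course,Room} = (S, 66), (S, 66) ✓
StudentID=50: rows 7, 8 → {Course,Room} = (I, 64), (I, 64) ✓
StudentID=60: row 9 → {Course,Room} = (S, 67) ✓
StudentID=52: row 11 → {Course,Room} = (I, 68) ✓
StudentID=51: row 12 → {Course,Room} = (M, 67) ✓
Every StudentID value is associated with a single {Course, Room} value, so StudentID → {Course, Room} holds.

Yes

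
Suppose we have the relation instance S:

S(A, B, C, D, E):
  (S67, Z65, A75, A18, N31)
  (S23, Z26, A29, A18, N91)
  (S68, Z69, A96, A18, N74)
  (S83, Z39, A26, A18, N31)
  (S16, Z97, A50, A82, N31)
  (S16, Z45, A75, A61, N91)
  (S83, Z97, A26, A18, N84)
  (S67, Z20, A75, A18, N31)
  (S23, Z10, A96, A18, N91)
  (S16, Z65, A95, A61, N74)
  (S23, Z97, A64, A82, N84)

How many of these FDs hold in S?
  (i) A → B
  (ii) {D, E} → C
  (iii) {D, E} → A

(i) A → B: A=S67: 2 rows → B takes values {Z65, Z20} — violation; A=S23: 3 rows → B takes values {Z26, Z10, Z97} — violation; A=S83: 2 rows → B takes values {Z39, Z97} — violation; A=S16: 3 rows → B takes values {Z97, Z45, Z65} — violation — fails.
(ii) {D, E} → C: (D=A18, E=N31): 3 rows → C takes values {A75, A26} — violation; (D=A18, E=N91): 2 rows → C takes values {A29, A96} — violation — fails.
(iii) {D, E} → A: (D=A18, E=N31): 3 rows → A takes values {S67, S83} — violation — fails.
None of the 3 dependencies hold.

0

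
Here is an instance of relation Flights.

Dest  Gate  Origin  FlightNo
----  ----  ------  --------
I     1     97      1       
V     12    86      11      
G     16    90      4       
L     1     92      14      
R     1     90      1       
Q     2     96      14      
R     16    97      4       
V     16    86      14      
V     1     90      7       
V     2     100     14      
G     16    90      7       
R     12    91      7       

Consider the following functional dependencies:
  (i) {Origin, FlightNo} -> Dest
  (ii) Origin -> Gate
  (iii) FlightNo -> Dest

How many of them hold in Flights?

0

(i) {Origin, FlightNo} -> Dest: (Origin=90, FlightNo=7): 2 rows → Dest takes values {V, G} — violation — fails.
(ii) Origin -> Gate: Origin=97: 2 rows → Gate takes values {1, 16} — violation; Origin=86: 2 rows → Gate takes values {12, 16} — violation; Origin=90: 4 rows → Gate takes values {16, 1} — violation — fails.
(iii) FlightNo -> Dest: FlightNo=1: 2 rows → Dest takes values {I, R} — violation; FlightNo=4: 2 rows → Dest takes values {G, R} — violation; FlightNo=14: 4 rows → Dest takes values {L, Q, V} — violation; FlightNo=7: 3 rows → Dest takes values {V, G, R} — violation — fails.
None of the 3 dependencies hold.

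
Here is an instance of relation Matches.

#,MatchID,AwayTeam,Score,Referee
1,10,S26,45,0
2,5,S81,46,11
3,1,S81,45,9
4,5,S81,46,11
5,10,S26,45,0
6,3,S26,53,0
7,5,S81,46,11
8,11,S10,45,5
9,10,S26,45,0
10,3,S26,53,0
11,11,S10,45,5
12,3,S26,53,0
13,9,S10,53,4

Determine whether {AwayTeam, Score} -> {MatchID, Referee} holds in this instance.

Yes

(AwayTeam=S26, Score=45): rows 1, 5, 9 → {MatchID,Referee} = (10, 0), (10, 0), (10, 0) ✓
(AwayTeam=S81, Score=46): rows 2, 4, 7 → {MatchID,Referee} = (5, 11), (5, 11), (5, 11) ✓
(AwayTeam=S81, Score=45): row 3 → {MatchID,Referee} = (1, 9) ✓
(AwayTeam=S26, Score=53): rows 6, 10, 12 → {MatchID,Referee} = (3, 0), (3, 0), (3, 0) ✓
(AwayTeam=S10, Score=45): rows 8, 11 → {MatchID,Referee} = (11, 5), (11, 5) ✓
(AwayTeam=S10, Score=53): row 13 → {MatchID,Referee} = (9, 4) ✓
Every {AwayTeam, Score} value is associated with a single {MatchID, Referee} value, so {AwayTeam, Score} -> {MatchID, Referee} holds.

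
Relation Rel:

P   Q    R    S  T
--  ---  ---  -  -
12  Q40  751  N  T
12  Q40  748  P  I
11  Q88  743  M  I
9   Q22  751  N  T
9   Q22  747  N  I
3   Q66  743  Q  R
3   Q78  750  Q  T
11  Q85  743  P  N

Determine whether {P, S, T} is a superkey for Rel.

Yes

All 8 rows have distinct {P, S, T} values, so {P, S, T} → (all attributes) holds and {P, S, T} is a superkey.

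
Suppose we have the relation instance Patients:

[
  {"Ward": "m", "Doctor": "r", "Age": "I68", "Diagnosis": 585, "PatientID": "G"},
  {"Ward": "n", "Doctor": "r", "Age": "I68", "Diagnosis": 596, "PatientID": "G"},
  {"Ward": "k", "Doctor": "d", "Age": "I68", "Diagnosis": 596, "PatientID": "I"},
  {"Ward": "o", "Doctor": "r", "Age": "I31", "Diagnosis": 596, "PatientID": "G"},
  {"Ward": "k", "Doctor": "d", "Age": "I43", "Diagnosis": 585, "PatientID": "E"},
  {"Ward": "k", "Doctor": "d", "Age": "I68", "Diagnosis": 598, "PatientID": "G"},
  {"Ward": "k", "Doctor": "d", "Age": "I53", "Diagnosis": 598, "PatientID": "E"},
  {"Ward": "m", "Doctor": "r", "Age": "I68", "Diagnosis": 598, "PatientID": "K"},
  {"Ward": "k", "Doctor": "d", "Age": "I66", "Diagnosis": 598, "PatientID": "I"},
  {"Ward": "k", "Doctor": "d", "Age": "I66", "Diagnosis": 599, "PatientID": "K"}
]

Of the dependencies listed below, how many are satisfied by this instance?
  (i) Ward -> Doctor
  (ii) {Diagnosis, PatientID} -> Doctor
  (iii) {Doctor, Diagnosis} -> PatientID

(i) Ward -> Doctor: every LHS value maps to a single RHS value — holds.
(ii) {Diagnosis, PatientID} -> Doctor: every LHS value maps to a single RHS value — holds.
(iii) {Doctor, Diagnosis} -> PatientID: (Doctor=d, Diagnosis=598): 3 rows → PatientID takes values {G, E, I} — violation — fails.
2 of the 3 dependencies hold.

2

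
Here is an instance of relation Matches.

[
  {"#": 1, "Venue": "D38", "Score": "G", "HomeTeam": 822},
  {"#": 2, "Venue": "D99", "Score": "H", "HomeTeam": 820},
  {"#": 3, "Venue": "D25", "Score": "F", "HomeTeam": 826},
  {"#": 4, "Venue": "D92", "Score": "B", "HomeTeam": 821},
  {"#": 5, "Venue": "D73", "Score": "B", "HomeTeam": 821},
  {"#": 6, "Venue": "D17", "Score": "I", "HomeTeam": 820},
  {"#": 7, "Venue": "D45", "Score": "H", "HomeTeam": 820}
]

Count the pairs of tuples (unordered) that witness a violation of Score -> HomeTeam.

0

Score=H: all 2 rows agree on HomeTeam — 0 pairs.
Score=B: all 2 rows agree on HomeTeam — 0 pairs.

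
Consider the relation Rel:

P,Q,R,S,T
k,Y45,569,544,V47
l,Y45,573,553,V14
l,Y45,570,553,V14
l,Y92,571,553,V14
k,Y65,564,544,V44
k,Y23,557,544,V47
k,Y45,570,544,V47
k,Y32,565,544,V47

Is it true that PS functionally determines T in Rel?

(P=k, S=544): 5 rows → T takes values {V47, V44} — violation
(P=l, S=553): 3 rows → T = V14, V14, V14 ✓
Two rows agree on PS but differ on T, so PS -> T does not hold.

No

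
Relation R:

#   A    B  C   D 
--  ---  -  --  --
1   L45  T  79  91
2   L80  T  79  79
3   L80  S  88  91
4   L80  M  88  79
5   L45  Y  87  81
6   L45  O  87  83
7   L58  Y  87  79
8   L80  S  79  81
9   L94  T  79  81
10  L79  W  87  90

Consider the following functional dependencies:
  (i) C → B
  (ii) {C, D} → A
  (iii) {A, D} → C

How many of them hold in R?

(i) C → B: C=79: rows 1, 2, 8, 9 → B takes values {T, S} — violation; C=88: rows 3, 4 → B takes values {S, M} — violation; C=87: rows 5, 6, 7, 10 → B takes values {Y, O, W} — violation — fails.
(ii) {C, D} → A: (C=79, D=81): rows 8, 9 → A takes values {L80, L94} — violation — fails.
(iii) {A, D} → C: (A=L80, D=79): rows 2, 4 → C takes values {79, 88} — violation — fails.
None of the 3 dependencies hold.

0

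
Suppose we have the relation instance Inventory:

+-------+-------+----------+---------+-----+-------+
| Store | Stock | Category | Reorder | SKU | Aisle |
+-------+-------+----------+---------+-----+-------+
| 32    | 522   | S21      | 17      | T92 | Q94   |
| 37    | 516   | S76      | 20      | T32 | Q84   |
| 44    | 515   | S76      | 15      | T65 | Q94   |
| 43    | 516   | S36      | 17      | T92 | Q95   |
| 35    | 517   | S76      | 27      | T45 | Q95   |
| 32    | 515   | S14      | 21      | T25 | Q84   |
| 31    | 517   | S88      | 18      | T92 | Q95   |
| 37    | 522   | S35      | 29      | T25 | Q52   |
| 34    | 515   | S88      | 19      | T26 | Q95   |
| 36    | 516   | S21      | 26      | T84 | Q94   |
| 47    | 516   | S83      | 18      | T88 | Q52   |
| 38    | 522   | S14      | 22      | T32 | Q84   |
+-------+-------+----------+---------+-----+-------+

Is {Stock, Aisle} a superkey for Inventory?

No

Two distinct rows share (Stock=517, Aisle=Q95), so {Stock, Aisle} does not determine every attribute — not a superkey.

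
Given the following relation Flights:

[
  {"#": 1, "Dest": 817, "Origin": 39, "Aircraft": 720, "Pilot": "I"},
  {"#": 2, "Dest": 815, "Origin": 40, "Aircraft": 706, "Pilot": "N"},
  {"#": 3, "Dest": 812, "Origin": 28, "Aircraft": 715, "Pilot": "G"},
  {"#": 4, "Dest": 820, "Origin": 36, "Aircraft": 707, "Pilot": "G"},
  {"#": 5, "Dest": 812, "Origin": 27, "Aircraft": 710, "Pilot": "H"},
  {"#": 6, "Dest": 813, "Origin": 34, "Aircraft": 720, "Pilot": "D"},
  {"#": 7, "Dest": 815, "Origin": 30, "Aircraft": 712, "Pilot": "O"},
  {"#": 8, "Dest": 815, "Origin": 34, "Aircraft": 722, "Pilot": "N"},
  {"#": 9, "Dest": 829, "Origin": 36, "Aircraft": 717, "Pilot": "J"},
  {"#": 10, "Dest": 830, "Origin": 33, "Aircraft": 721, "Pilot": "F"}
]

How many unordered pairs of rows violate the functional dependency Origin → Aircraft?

Origin=36: violating pairs (4,9) — 1 pair.
Origin=34: violating pairs (6,8) — 1 pair.

2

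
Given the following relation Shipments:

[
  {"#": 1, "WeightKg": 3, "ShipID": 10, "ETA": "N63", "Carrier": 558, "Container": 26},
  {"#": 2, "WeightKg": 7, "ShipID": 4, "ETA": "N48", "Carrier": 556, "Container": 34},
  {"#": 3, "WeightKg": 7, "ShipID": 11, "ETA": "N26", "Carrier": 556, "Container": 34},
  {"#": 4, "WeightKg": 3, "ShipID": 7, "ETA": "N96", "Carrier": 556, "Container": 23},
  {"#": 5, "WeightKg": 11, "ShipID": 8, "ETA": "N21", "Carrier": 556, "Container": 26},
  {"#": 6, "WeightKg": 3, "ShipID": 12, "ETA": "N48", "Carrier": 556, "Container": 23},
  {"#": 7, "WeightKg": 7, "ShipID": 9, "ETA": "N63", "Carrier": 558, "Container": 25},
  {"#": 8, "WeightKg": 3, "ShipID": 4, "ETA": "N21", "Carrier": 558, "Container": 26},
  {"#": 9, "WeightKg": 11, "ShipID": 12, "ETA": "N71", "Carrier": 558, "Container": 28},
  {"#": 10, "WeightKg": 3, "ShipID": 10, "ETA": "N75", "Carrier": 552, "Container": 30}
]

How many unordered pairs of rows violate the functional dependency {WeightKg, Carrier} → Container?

0

(WeightKg=3, Carrier=558): all 2 rows agree on Container — 0 pairs.
(WeightKg=7, Carrier=556): all 2 rows agree on Container — 0 pairs.
(WeightKg=3, Carrier=556): all 2 rows agree on Container — 0 pairs.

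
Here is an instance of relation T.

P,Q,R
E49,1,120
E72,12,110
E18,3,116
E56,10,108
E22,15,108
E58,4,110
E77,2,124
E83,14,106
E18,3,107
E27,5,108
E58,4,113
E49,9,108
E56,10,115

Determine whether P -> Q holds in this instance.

P=E49: 2 rows → Q takes values {1, 9} — violation
P=E72: 1 row → Q = 12 ✓
P=E18: 2 rows → Q = 3, 3 ✓
P=E56: 2 rows → Q = 10, 10 ✓
P=E22: 1 row → Q = 15 ✓
P=E58: 2 rows → Q = 4, 4 ✓
P=E77: 1 row → Q = 2 ✓
P=E83: 1 row → Q = 14 ✓
P=E27: 1 row → Q = 5 ✓
Two rows agree on P but differ on Q, so P -> Q does not hold.

No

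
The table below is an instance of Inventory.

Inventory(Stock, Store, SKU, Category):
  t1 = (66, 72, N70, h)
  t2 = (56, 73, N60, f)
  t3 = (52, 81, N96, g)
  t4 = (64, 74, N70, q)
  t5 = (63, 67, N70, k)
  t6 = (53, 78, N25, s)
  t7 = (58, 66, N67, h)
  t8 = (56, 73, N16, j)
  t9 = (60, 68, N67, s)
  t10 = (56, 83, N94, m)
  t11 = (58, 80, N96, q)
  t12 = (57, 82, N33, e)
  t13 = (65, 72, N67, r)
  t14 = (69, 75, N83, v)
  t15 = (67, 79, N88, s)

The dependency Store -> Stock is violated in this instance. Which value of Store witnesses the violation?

72

Store=72: rows 1, 13 → Stock takes values {66, 65} — violation
Store=73: rows 2, 8 → Stock = 56, 56 ✓
Store=81: row 3 → Stock = 52 ✓
Store=74: row 4 → Stock = 64 ✓
Store=67: row 5 → Stock = 63 ✓
Store=78: row 6 → Stock = 53 ✓
Store=66: row 7 → Stock = 58 ✓
Store=68: row 9 → Stock = 60 ✓
Store=83: row 10 → Stock = 56 ✓
Store=80: row 11 → Stock = 58 ✓
Store=82: row 12 → Stock = 57 ✓
Store=75: row 14 → Stock = 69 ✓
Store=79: row 15 → Stock = 67 ✓
The only Store value with inconsistent Stock is Store=72.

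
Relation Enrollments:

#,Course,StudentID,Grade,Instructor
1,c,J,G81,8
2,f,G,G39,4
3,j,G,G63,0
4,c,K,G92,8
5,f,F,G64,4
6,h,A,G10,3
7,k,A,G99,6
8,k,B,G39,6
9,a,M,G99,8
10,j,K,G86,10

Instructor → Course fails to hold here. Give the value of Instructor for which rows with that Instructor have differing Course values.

Instructor=8: rows 1, 4, 9 → Course takes values {c, a} — violation
Instructor=4: rows 2, 5 → Course = f, f ✓
Instructor=0: row 3 → Course = j ✓
Instructor=3: row 6 → Course = h ✓
Instructor=6: rows 7, 8 → Course = k, k ✓
Instructor=10: row 10 → Course = j ✓
The only Instructor value with inconsistent Course is Instructor=8.

8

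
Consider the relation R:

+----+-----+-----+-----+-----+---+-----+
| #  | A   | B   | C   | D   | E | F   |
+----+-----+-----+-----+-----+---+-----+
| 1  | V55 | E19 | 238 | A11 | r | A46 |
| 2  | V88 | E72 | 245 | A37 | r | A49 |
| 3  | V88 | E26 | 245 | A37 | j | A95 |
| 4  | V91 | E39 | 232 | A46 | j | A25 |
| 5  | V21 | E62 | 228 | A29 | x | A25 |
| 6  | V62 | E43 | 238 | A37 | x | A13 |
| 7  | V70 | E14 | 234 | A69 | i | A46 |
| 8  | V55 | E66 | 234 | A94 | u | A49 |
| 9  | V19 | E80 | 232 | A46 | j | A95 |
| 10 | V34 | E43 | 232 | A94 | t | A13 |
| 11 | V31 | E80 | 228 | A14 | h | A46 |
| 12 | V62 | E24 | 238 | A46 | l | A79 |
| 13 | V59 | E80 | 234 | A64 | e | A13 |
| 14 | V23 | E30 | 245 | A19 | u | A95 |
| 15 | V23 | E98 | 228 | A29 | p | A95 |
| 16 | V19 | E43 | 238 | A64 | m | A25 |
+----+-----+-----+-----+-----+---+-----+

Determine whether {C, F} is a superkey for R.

Rows 3 and 14 have the same {C, F} value (C=245, F=A95) but are distinct tuples, so {C, F} does not determine every attribute — not a superkey.

No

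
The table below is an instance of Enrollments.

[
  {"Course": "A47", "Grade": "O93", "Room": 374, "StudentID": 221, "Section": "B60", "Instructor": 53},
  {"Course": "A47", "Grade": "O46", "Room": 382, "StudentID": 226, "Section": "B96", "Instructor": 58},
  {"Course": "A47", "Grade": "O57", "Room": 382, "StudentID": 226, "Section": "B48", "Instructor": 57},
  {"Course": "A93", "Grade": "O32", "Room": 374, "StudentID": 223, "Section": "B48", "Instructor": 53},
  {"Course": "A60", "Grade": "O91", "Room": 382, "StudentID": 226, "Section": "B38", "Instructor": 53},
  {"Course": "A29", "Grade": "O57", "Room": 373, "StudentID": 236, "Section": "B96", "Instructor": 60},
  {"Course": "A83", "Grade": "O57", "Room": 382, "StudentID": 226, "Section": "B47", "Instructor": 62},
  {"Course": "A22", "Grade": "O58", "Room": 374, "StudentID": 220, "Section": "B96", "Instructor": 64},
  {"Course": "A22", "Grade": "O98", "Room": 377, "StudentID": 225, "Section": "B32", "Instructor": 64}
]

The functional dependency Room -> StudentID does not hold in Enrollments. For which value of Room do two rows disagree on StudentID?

374

Room=374: 3 rows → StudentID takes values {221, 223, 220} — violation
Room=382: 4 rows → StudentID = 226, 226, 226, 226 ✓
Room=373: 1 row → StudentID = 236 ✓
Room=377: 1 row → StudentID = 225 ✓
The only Room value with inconsistent StudentID is Room=374.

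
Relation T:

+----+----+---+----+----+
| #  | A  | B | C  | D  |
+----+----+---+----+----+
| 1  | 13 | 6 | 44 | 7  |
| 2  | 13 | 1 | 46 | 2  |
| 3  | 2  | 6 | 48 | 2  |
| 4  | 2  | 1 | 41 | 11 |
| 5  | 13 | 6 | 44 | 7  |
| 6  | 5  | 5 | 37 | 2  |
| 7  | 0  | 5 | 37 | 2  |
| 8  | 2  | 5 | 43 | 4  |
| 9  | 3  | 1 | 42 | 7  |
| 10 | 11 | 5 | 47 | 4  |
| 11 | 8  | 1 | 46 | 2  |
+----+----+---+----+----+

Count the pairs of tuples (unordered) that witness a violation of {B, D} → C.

(B=6, D=7): all 2 rows agree on C — 0 pairs.
(B=1, D=2): all 2 rows agree on C — 0 pairs.
(B=5, D=2): all 2 rows agree on C — 0 pairs.
(B=5, D=4): violating pairs (8,10) — 1 pair.

1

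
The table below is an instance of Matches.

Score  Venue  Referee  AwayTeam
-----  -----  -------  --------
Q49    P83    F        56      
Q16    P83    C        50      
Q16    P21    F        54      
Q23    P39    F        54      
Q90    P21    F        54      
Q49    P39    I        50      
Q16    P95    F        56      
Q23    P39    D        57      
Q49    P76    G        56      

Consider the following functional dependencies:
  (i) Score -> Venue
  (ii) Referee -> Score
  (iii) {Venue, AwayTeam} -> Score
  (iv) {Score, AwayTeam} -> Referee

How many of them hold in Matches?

0

(i) Score -> Venue: Score=Q49: 3 rows → Venue takes values {P83, P39, P76} — violation; Score=Q16: 3 rows → Venue takes values {P83, P21, P95} — violation — fails.
(ii) Referee -> Score: Referee=F: 5 rows → Score takes values {Q49, Q16, Q23, Q90} — violation — fails.
(iii) {Venue, AwayTeam} -> Score: (Venue=P21, AwayTeam=54): 2 rows → Score takes values {Q16, Q90} — violation — fails.
(iv) {Score, AwayTeam} -> Referee: (Score=Q49, AwayTeam=56): 2 rows → Referee takes values {F, G} — violation — fails.
None of the 4 dependencies hold.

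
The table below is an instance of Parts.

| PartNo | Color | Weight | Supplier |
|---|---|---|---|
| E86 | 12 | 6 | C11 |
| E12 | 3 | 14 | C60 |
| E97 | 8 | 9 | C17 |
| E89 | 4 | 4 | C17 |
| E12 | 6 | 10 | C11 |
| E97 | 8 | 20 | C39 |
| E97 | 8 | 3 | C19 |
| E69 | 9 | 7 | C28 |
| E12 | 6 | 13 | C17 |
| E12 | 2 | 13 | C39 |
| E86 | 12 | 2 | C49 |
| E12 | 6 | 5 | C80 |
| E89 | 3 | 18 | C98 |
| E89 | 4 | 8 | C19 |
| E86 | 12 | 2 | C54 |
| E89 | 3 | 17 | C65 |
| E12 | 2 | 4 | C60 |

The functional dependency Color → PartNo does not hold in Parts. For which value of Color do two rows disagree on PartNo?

Color=12: 3 rows → PartNo = E86, E86, E86 ✓
Color=3: 3 rows → PartNo takes values {E12, E89} — violation
Color=8: 3 rows → PartNo = E97, E97, E97 ✓
Color=4: 2 rows → PartNo = E89, E89 ✓
Color=6: 3 rows → PartNo = E12, E12, E12 ✓
Color=9: 1 row → PartNo = E69 ✓
Color=2: 2 rows → PartNo = E12, E12 ✓
The only Color value with inconsistent PartNo is Color=3.

3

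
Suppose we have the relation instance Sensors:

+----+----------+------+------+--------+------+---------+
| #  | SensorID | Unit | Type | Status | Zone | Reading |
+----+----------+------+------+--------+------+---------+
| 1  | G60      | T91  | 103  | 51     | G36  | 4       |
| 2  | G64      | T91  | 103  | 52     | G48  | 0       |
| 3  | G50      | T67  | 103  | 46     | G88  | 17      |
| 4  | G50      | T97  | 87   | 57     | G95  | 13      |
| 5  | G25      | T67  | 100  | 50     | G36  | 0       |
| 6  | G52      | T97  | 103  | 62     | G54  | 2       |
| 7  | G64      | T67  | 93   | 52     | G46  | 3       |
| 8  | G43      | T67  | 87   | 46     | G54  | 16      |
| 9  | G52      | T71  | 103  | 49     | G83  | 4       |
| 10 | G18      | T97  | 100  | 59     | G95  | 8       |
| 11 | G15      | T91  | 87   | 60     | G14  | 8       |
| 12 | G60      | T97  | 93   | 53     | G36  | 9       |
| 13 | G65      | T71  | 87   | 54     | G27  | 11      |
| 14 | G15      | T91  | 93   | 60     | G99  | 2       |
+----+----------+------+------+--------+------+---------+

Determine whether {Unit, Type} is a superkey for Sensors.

No

Rows 1 and 2 have the same {Unit, Type} value (Unit=T91, Type=103) but are distinct tuples, so {Unit, Type} does not determine every attribute — not a superkey.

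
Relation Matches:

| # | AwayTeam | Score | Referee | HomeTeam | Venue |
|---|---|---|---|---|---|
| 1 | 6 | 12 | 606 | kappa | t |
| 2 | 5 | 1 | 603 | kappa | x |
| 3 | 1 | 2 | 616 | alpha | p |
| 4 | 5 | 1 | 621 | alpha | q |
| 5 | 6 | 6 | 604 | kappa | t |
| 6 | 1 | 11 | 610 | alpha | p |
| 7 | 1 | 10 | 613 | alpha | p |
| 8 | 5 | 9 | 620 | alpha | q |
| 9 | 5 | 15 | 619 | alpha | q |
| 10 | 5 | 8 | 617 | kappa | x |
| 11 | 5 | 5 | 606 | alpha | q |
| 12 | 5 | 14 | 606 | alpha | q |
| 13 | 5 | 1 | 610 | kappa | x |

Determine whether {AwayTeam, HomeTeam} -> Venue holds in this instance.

Yes

(AwayTeam=6, HomeTeam=kappa): rows 1, 5 → Venue = t, t ✓
(AwayTeam=5, HomeTeam=kappa): rows 2, 10, 13 → Venue = x, x, x ✓
(AwayTeam=1, HomeTeam=alpha): rows 3, 6, 7 → Venue = p, p, p ✓
(AwayTeam=5, HomeTeam=alpha): rows 4, 8, 9, 11, 12 → Venue = q, q, q, q, q ✓
Every {AwayTeam, HomeTeam} value is associated with a single Venue value, so {AwayTeam, HomeTeam} -> Venue holds.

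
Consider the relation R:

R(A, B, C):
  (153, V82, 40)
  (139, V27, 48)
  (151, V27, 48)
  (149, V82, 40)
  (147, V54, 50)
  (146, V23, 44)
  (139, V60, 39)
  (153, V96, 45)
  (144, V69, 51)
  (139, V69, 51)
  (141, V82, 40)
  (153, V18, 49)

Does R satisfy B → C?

B=V82: 3 rows → C = 40, 40, 40 ✓
B=V27: 2 rows → C = 48, 48 ✓
B=V54: 1 row → C = 50 ✓
B=V23: 1 row → C = 44 ✓
B=V60: 1 row → C = 39 ✓
B=V96: 1 row → C = 45 ✓
B=V69: 2 rows → C = 51, 51 ✓
B=V18: 1 row → C = 49 ✓
Every B value is associated with a single C value, so B → C holds.

Yes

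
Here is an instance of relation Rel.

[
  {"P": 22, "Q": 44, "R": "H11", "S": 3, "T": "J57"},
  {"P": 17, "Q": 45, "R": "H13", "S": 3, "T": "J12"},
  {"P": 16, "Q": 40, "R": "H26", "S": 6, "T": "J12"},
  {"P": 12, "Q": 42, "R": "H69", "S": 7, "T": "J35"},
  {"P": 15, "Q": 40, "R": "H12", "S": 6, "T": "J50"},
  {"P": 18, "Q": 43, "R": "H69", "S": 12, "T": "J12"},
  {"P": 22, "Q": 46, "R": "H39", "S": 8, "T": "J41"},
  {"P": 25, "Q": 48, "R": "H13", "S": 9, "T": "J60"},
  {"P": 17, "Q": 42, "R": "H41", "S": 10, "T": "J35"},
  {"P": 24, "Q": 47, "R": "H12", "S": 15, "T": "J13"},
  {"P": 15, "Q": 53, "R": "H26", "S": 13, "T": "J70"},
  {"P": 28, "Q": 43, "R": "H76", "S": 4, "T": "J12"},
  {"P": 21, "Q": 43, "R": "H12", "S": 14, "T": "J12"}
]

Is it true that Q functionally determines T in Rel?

No

Q=44: 1 row → T = J57 ✓
Q=45: 1 row → T = J12 ✓
Q=40: 2 rows → T takes values {J12, J50} — violation
Q=42: 2 rows → T = J35, J35 ✓
Q=43: 3 rows → T = J12, J12, J12 ✓
Q=46: 1 row → T = J41 ✓
Q=48: 1 row → T = J60 ✓
Q=47: 1 row → T = J13 ✓
Q=53: 1 row → T = J70 ✓
Two rows agree on Q but differ on T, so Q → T does not hold.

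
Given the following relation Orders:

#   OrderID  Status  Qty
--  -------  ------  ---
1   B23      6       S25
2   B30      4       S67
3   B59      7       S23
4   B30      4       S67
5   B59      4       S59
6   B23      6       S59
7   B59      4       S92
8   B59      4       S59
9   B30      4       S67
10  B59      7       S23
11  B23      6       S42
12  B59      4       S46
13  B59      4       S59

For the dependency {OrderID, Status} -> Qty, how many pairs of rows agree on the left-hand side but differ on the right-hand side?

(OrderID=B23, Status=6): violating pairs (1,6), (1,11), (6,11) — 3 pairs.
(OrderID=B30, Status=4): all 3 rows agree on Qty — 0 pairs.
(OrderID=B59, Status=7): all 2 rows agree on Qty — 0 pairs.
(OrderID=B59, Status=4): violating pairs (5,7), (5,12), (7,8), (7,12), (7,13), (8,12), (12,13) — 7 pairs.

10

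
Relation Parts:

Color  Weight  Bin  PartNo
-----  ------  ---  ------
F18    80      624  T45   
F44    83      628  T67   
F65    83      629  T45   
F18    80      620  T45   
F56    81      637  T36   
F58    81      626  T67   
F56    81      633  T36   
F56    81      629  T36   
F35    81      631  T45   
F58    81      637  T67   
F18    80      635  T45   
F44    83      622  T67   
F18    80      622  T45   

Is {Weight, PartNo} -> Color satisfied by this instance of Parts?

(Weight=80, PartNo=T45): 4 rows → Color = F18, F18, F18, F18 ✓
(Weight=83, PartNo=T67): 2 rows → Color = F44, F44 ✓
(Weight=83, PartNo=T45): 1 row → Color = F65 ✓
(Weight=81, PartNo=T36): 3 rows → Color = F56, F56, F56 ✓
(Weight=81, PartNo=T67): 2 rows → Color = F58, F58 ✓
(Weight=81, PartNo=T45): 1 row → Color = F35 ✓
Every {Weight, PartNo} value is associated with a single Color value, so {Weight, PartNo} -> Color holds.

Yes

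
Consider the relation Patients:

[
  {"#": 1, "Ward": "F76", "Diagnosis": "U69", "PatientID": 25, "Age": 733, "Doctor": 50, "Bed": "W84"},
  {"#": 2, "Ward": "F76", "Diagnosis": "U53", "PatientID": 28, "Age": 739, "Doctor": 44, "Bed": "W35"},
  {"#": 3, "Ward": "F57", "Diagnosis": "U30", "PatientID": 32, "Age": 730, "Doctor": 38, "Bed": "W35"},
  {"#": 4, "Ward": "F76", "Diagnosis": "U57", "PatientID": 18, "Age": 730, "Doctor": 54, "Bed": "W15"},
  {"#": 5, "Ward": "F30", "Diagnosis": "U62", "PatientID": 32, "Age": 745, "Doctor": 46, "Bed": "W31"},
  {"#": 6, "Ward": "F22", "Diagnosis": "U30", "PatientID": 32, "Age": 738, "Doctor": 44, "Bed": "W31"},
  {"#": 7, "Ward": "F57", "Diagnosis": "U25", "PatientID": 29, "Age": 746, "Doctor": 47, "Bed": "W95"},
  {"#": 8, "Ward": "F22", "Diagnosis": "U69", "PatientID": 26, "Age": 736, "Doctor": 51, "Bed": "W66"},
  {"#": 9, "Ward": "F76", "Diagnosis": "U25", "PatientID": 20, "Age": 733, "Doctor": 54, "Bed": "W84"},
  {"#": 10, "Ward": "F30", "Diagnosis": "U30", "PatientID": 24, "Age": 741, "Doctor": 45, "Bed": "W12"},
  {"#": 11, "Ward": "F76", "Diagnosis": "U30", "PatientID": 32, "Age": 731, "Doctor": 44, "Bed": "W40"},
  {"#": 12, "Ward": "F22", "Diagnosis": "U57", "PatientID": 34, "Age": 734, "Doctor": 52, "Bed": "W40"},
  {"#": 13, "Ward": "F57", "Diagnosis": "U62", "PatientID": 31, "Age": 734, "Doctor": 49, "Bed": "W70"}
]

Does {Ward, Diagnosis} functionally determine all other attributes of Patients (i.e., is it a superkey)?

All 13 rows have distinct {Ward, Diagnosis} values, so {Ward, Diagnosis} → (all attributes) holds and {Ward, Diagnosis} is a superkey.

Yes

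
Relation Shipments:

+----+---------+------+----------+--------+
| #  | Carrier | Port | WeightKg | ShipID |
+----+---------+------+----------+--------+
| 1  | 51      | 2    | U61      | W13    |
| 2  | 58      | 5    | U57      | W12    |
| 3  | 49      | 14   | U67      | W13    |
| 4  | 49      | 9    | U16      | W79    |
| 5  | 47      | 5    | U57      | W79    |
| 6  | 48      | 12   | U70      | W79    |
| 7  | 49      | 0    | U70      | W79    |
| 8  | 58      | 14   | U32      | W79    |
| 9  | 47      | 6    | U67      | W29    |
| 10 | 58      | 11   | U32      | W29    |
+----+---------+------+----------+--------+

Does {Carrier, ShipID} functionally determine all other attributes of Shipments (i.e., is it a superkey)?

No

Rows 4 and 7 have the same {Carrier, ShipID} value (Carrier=49, ShipID=W79) but are distinct tuples, so {Carrier, ShipID} does not determine every attribute — not a superkey.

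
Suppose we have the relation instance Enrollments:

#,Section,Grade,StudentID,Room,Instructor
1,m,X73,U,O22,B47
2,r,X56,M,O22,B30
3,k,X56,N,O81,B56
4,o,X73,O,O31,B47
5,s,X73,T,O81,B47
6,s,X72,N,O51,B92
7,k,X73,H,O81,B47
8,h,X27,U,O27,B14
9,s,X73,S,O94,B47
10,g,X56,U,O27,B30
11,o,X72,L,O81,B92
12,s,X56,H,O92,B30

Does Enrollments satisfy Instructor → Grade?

Instructor=B47: rows 1, 4, 5, 7, 9 → Grade = X73, X73, X73, X73, X73 ✓
Instructor=B30: rows 2, 10, 12 → Grade = X56, X56, X56 ✓
Instructor=B56: row 3 → Grade = X56 ✓
Instructor=B92: rows 6, 11 → Grade = X72, X72 ✓
Instructor=B14: row 8 → Grade = X27 ✓
Every Instructor value is associated with a single Grade value, so Instructor → Grade holds.

Yes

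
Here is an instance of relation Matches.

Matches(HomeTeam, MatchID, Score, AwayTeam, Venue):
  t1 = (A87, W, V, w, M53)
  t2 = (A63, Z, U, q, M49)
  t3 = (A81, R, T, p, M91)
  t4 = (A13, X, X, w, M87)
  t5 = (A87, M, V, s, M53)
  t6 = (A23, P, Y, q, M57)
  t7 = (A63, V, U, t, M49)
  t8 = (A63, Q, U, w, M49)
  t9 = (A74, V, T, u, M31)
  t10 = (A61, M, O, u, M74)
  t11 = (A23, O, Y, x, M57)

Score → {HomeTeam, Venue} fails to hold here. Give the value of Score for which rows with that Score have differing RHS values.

T

Score=V: rows 1, 5 → {HomeTeam,Venue} = (A87, M53), (A87, M53) ✓
Score=U: rows 2, 7, 8 → {HomeTeam,Venue} = (A63, M49), (A63, M49), (A63, M49) ✓
Score=T: rows 3, 9 → {HomeTeam,Venue} takes values {(A81, M91), (A74, M31)} — violation
Score=X: row 4 → {HomeTeam,Venue} = (A13, M87) ✓
Score=Y: rows 6, 11 → {HomeTeam,Venue} = (A23, M57), (A23, M57) ✓
Score=O: row 10 → {HomeTeam,Venue} = (A61, M74) ✓
The only Score value with inconsistent RHS is Score=T.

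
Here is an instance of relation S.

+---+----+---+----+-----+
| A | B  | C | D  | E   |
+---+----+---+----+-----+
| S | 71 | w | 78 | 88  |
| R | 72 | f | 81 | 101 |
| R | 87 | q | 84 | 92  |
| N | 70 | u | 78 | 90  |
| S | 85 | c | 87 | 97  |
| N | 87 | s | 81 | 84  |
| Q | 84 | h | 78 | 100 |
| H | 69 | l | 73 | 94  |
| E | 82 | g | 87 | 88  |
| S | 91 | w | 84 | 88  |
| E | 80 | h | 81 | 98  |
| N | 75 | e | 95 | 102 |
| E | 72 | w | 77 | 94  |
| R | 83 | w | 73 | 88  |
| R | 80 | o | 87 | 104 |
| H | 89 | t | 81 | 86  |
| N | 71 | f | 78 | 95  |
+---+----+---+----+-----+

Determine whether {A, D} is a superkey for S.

Two distinct rows share (A=N, D=78), so {A, D} does not determine every attribute — not a superkey.

No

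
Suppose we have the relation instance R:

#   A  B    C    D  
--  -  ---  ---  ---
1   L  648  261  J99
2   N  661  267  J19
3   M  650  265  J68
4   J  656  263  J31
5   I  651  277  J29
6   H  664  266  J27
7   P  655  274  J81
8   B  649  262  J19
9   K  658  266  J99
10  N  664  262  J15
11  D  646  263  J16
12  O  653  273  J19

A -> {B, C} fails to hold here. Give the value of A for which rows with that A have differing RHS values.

N

A=L: row 1 → {B,C} = (648, 261) ✓
A=N: rows 2, 10 → {B,C} takes values {(661, 267), (664, 262)} — violation
A=M: row 3 → {B,C} = (650, 265) ✓
A=J: row 4 → {B,C} = (656, 263) ✓
A=I: row 5 → {B,C} = (651, 277) ✓
A=H: row 6 → {B,C} = (664, 266) ✓
A=P: row 7 → {B,C} = (655, 274) ✓
A=B: row 8 → {B,C} = (649, 262) ✓
A=K: row 9 → {B,C} = (658, 266) ✓
A=D: row 11 → {B,C} = (646, 263) ✓
A=O: row 12 → {B,C} = (653, 273) ✓
The only A value with inconsistent RHS is A=N.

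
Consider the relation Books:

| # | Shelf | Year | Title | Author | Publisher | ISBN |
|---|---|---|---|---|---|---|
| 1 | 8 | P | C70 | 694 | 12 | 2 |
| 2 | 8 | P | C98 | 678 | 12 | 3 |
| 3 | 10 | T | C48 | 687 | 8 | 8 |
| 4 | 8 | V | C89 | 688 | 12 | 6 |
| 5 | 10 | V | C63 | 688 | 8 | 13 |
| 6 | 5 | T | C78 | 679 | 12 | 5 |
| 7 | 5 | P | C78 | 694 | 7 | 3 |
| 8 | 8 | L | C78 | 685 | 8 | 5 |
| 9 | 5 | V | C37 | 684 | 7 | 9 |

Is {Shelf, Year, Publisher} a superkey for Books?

Rows 1 and 2 have the same {Shelf, Year, Publisher} value (Shelf=8, Year=P, Publisher=12) but are distinct tuples, so {Shelf, Year, Publisher} does not determine every attribute — not a superkey.

No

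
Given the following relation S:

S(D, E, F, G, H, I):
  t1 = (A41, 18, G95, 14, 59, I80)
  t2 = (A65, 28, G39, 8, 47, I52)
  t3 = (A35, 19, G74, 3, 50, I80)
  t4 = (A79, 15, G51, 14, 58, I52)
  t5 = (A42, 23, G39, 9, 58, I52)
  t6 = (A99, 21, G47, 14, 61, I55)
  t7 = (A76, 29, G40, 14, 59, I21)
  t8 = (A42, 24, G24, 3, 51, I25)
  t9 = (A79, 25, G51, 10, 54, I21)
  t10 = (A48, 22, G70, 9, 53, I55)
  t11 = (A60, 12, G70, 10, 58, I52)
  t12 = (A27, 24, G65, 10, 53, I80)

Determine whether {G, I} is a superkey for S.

Yes

All 12 rows have distinct {G, I} values, so {G, I} → (all attributes) holds and {G, I} is a superkey.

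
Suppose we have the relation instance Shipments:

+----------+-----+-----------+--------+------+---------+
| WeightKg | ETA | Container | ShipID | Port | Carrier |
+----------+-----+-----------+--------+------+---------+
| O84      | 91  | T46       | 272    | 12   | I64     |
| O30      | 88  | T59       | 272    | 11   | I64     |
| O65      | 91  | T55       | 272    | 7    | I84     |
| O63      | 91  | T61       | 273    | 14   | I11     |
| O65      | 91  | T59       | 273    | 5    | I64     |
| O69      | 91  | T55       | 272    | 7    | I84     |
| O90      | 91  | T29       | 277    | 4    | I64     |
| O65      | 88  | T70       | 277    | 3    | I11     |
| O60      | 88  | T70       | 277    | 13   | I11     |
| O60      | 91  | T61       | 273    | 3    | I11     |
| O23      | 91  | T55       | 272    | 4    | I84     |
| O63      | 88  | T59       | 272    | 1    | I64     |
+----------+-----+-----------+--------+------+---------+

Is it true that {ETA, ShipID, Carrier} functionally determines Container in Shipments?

Yes

(ETA=91, ShipID=272, Carrier=I64): 1 row → Container = T46 ✓
(ETA=88, ShipID=272, Carrier=I64): 2 rows → Container = T59, T59 ✓
(ETA=91, ShipID=272, Carrier=I84): 3 rows → Container = T55, T55, T55 ✓
(ETA=91, ShipID=273, Carrier=I11): 2 rows → Container = T61, T61 ✓
(ETA=91, ShipID=273, Carrier=I64): 1 row → Container = T59 ✓
(ETA=91, ShipID=277, Carrier=I64): 1 row → Container = T29 ✓
(ETA=88, ShipID=277, Carrier=I11): 2 rows → Container = T70, T70 ✓
Every {ETA, ShipID, Carrier} value is associated with a single Container value, so {ETA, ShipID, Carrier} -> Container holds.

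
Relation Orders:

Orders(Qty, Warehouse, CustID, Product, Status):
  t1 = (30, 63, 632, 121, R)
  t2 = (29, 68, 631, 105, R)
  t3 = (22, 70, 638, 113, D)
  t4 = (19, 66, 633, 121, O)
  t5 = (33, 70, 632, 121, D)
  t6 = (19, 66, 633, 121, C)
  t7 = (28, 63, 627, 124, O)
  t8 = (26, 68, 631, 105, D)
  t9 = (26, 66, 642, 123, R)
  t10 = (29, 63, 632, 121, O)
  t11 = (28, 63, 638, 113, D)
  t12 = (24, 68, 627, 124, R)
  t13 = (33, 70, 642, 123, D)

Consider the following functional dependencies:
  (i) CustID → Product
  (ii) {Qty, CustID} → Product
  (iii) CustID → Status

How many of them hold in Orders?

2

(i) CustID → Product: every LHS value maps to a single RHS value — holds.
(ii) {Qty, CustID} → Product: every LHS value maps to a single RHS value — holds.
(iii) CustID → Status: CustID=632: rows 1, 5, 10 → Status takes values {R, D, O} — violation; CustID=631: rows 2, 8 → Status takes values {R, D} — violation; CustID=633: rows 4, 6 → Status takes values {O, C} — violation; CustID=627: rows 7, 12 → Status takes values {O, R} — violation; CustID=642: rows 9, 13 → Status takes values {R, D} — violation — fails.
2 of the 3 dependencies hold.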